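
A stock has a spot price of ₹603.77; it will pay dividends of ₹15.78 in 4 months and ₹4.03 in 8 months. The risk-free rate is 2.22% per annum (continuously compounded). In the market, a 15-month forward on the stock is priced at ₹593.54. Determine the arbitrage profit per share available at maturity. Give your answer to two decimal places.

PV(dividends) I = 15.78·e^(−0.0222·4/12) + 4.03·e^(−0.0222·8/12) = 19.6345
Fair forward F* = (S − I)·e^(rT) = (603.77 − 19.6345)·e^0.027750 = 584.1355 × 1.028139 = 600.5725
Market ₹593.54 < fair 600.5725: forward underpriced → reverse cash-and-carry (short the stock, invest proceeds at r, pay the dividends, go long the forward).
Profit at T = |F_mkt − F*| = |593.54 − 600.5725| = ₹7.03 per share

₹7.03 per share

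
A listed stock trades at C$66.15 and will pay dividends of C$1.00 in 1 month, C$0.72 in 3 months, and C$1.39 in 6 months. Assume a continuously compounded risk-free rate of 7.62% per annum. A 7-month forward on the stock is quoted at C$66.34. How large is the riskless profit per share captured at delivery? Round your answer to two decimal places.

PV(dividends) I = 1.00·e^(−0.0762·1/12) + 0.72·e^(−0.0762·3/12) + 1.39·e^(−0.0762·6/12) = 3.0381
Fair forward F* = (S − I)·e^(rT) = (66.15 − 3.0381)·e^0.044450 = 63.1119 × 1.045453 = 65.9805
Market C$66.34 > fair 65.9805: forward overpriced → cash-and-carry (borrow at r, buy the stock and collect the dividends, short the forward).
Profit at T = |F_mkt − F*| = |66.34 − 65.9805| = C$0.36 per share

C$0.36 per share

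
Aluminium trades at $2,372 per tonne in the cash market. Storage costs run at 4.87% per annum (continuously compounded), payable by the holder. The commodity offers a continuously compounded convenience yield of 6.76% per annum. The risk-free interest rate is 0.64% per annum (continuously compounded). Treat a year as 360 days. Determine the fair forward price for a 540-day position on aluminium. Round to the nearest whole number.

$2,328 per tonne

Net carry = r + u − y = 0.0064 + 0.0487 − 0.0676 = -0.0125
F = S·e^((r+u−y)T) = 2372 · e^(-0.0125 × 540/360) = 2372 · e^-0.018750
= 2372 × 0.981425 = $2,328 per tonne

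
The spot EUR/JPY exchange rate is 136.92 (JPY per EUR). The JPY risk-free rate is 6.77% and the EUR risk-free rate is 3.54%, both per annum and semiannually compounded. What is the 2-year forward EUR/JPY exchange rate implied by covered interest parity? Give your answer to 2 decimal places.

By covered interest parity, F = S · (1+r_JPY/2)^(2T) / (1+r_EUR/2)^(2T)
= 136.92 × 1.142431 / 1.072702 = 136.92 × 1.065003
F = 145.82 JPY per EUR

145.82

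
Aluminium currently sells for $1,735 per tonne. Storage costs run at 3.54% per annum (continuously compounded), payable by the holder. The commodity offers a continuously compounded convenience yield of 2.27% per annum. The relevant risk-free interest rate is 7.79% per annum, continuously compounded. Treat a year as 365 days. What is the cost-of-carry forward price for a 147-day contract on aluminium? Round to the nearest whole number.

$1,799 per tonne

Net carry = r + u − y = 0.0779 + 0.0354 − 0.0227 = 0.0906
F = S·e^((r+u−y)T) = 1735 · e^(0.0906 × 147/365) = 1735 · e^0.036488
= 1735 × 1.037162 = $1,799 per tonne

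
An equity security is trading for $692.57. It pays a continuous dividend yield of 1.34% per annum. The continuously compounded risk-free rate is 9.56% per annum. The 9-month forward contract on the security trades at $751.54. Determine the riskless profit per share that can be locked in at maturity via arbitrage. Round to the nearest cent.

$14.93 per share

Fair forward: F* = S·e^(carry·T), with carry = (r − q) = 0.0956 − 0.0134 = 0.0822
F* = 692.57 · e^(0.0822 × 9/12) = 692.57 · e^0.061650 = 692.57 × 1.063590 = $736.6105
Market $751.54 > fair $736.6105: forward overpriced → cash-and-carry (buy spot, short the forward).
At maturity, profit = |F_mkt − F*| = |751.54 − 736.6105| = $14.93 per share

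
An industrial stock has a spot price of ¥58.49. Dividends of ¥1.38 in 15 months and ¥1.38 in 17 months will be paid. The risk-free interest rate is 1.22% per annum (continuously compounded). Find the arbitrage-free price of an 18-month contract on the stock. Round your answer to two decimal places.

¥56.80

PV(dividends) I = 1.38·e^(−0.0122·15/12) + 1.38·e^(−0.0122·17/12)
I = 1.3591 + 1.3564 = 2.7155
F = (S − I)·e^(rT) = (58.49 − 2.7155) · e^(0.0122·18/12)
= 55.7745 · e^0.018300 = 55.7745 × 1.018468 = ¥56.80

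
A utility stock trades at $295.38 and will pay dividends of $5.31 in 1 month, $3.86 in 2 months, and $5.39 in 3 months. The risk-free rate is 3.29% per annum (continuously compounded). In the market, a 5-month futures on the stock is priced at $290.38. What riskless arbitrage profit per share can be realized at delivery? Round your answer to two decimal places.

$5.60 per share

PV(dividends) I = 5.31·e^(−0.0329·1/12) + 3.86·e^(−0.0329·2/12) + 5.39·e^(−0.0329·3/12) = 14.4802
Fair futures F* = (S − I)·e^(rT) = (295.38 − 14.4802)·e^0.013708 = 280.8998 × 1.013802 = 284.7768
Market $290.38 > fair 284.7768: forward overpriced → cash-and-carry (borrow at r, buy the stock and collect the dividends, short the forward).
Profit at T = |F_mkt − F*| = |290.38 − 284.7768| = $5.60 per share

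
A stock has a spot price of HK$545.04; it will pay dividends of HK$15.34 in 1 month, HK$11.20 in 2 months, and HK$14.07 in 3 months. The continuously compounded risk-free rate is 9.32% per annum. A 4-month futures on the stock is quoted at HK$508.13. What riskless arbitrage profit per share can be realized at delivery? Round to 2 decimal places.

HK$12.85 per share

PV(dividends) I = 15.34·e^(−0.0932·1/12) + 11.20·e^(−0.0932·2/12) + 14.07·e^(−0.0932·3/12) = 39.9947
Fair futures F* = (S − I)·e^(rT) = (545.04 − 39.9947)·e^0.031067 = 505.0453 × 1.031555 = 520.9820
Market HK$508.13 < fair 520.9820: forward underpriced → reverse cash-and-carry (short the stock, invest proceeds at r, pay the dividends, go long the forward).
Profit at T = |F_mkt − F*| = |508.13 − 520.9820| = HK$12.85 per share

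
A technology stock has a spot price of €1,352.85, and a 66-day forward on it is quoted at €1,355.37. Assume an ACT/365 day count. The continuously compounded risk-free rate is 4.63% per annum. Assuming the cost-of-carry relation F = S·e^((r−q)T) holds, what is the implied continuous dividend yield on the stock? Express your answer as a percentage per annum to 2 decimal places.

3.60%

From F = S·e^((r−q)T): (r − q) = ln(F/S)/T
ln(1355.37/1352.85) = ln(1.001863) = 0.001861
(r − q) = 0.001861 / (66/365) = 0.010292
q = r − ln(F/S)/T = 0.0463 − 0.010292 = 0.036008
q = 3.60%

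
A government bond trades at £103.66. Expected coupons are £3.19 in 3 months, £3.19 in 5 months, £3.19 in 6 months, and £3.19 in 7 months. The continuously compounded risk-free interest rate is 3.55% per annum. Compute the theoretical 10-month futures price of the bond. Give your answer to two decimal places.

£93.83

PV(coupons) I = 3.19·e^(−0.0355·3/12) + 3.19·e^(−0.0355·5/12) + 3.19·e^(−0.0355·6/12) + 3.19·e^(−0.0355·7/12)
I = 3.1618 + 3.1432 + 3.1339 + 3.1246 = 12.5635
F = (S − I)·e^(rT) = (103.66 − 12.5635) · e^(0.0355·10/12)
= 91.0965 · e^0.029583 = 91.0965 × 1.030025 = £93.83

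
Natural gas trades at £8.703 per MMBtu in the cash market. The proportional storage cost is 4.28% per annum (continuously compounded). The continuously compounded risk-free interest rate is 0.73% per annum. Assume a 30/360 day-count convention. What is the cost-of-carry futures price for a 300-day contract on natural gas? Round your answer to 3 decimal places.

Net carry = r + u − y = 0.0073 + 0.0428 − 0.0000 = 0.0501
F = S·e^((r+u−y)T) = 8.703 · e^(0.0501 × 300/360) = 8.703 · e^0.041750
= 8.703 × 1.042634 = £9.074 per MMBtu

£9.074 per MMBtu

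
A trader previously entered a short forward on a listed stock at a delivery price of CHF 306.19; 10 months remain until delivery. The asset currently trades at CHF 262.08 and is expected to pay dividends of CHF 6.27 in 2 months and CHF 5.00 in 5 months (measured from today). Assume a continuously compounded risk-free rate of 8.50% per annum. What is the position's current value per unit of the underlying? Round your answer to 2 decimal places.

PV(remaining dividends) I = 6.27·e^(−0.0850·2/12) + 5.00·e^(−0.0850·5/12) = 11.0078
Current forward F = (S − I)·e^(rT) = (262.08 − 11.0078)·e^(0.0850·10/12) = 251.0722 × 1.073402 = 269.5014
Value (long) = (F − K)·e^(−rT) = (269.5014 − 306.19) × 0.931617 = -34.1797
Short position value = −(long value) = CHF 34.18

CHF 34.18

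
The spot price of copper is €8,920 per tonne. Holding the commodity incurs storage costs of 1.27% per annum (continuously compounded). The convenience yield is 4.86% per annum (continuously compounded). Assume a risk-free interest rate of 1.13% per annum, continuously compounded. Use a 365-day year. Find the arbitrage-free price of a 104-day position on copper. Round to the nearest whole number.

Net carry = r + u − y = 0.0113 + 0.0127 − 0.0486 = -0.0246
F = S·e^((r+u−y)T) = 8920 · e^(-0.0246 × 104/365) = 8920 · e^-0.007009
= 8920 × 0.993016 = €8,858 per tonne

€8,858 per tonne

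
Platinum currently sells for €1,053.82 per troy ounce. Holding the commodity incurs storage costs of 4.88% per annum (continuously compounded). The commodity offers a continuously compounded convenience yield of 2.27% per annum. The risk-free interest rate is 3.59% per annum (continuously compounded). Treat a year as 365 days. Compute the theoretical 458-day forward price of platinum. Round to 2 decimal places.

€1,139.08 per troy ounce

Net carry = r + u − y = 0.0359 + 0.0488 − 0.0227 = 0.0620
F = S·e^((r+u−y)T) = 1053.82 · e^(0.0620 × 458/365) = 1053.82 · e^0.07779726
= 1053.82 × 1.08090349 = €1,139.08 per troy ounce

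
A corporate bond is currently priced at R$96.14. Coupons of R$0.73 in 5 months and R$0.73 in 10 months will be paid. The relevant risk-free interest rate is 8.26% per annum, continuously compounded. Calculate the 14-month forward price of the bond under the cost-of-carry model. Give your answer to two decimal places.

R$104.34

PV(coupons) I = 0.73·e^(−0.0826·5/12) + 0.73·e^(−0.0826·10/12)
I = 0.7053 + 0.6814 = 1.3867
F = (S − I)·e^(rT) = (96.14 − 1.3867) · e^(0.0826·14/12)
= 94.7533 · e^0.096367 = 94.7533 × 1.101163 = R$104.34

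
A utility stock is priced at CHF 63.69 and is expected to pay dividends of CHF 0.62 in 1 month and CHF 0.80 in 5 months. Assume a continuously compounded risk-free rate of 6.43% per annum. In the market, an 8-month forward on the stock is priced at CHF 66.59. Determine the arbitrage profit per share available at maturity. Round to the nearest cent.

CHF 1.57 per share

PV(dividends) I = 0.62·e^(−0.0643·1/12) + 0.80·e^(−0.0643·5/12) = 1.3955
Fair forward F* = (S − I)·e^(rT) = (63.69 − 1.3955)·e^0.042867 = 62.2945 × 1.043799 = 65.0229
Market CHF 66.59 > fair 65.0229: forward overpriced → cash-and-carry (borrow at r, buy the stock and collect the dividends, short the forward).
Profit at T = |F_mkt − F*| = |66.59 − 65.0229| = CHF 1.57 per share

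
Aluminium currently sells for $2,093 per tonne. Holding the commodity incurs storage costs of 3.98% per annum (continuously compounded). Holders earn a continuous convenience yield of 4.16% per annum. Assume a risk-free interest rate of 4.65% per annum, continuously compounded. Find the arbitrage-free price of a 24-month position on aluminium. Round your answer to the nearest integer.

$2,289 per tonne

Net carry = r + u − y = 0.0465 + 0.0398 − 0.0416 = 0.0447
F = S·e^((r+u−y)T) = 2093 · e^(0.0447 × 24/12) = 2093 · e^0.089400
= 2093 × 1.093518 = $2,289 per tonne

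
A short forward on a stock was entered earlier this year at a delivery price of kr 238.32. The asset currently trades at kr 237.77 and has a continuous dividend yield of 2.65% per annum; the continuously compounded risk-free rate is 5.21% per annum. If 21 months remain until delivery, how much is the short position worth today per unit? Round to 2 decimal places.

-kr 9.44

Current fair forward for the remaining 21 months: F = S·e^((r − q)·T), (r − q) = 0.0521 − 0.0265 = 0.0256
F = 237.77 · e^(0.0256 × 21/12) = 237.77 × 1.045819 = 248.6644
Value of long forward = (F − K)·e^(−rT) = (248.6644 − 238.32) · e^(−0.0521·21/12)
= 10.3444 × 0.912858 = 9.44
Short position value = −(long value) = -kr 9.44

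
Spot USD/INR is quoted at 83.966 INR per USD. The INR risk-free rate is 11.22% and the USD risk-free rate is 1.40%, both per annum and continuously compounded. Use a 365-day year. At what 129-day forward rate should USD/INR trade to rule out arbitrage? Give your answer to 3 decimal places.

86.931

F = S·e^((r_INR − r_USD)T) = 83.966 · e^((0.1122 − 0.0140) × 129/365)
= 83.966 · e^0.034706 = 83.966 × 1.035315
F = 86.931 INR per USD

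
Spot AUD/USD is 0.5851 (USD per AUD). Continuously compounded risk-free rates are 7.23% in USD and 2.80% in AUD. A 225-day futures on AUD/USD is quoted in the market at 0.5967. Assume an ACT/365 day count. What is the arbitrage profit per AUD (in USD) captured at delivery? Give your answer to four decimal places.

Fair futures: F* = S·e^(carry·T), with carry = (r_USD − r_AUD) = 0.0723 − 0.0280 = 0.0443
F* = 0.5851 · e^(0.0443 × 225/365) = 0.5851 · e^0.027308 = 0.5851 × 1.027684 = 0.6013
Market 0.5967 < fair 0.6013: forward underpriced → reverse cash-and-carry (short spot, go long the forward).
At maturity, profit = |F_mkt − F*| = |0.5967 − 0.6013| = 0.0046 per AUD (in USD)

0.0046 per AUD (in USD)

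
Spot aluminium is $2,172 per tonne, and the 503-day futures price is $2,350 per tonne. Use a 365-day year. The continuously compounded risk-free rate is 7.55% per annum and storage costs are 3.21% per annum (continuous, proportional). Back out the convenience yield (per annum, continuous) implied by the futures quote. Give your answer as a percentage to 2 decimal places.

F = S·e^((r+u−y)T) ⇒ (r+u−y) = ln(F/S)/T
ln(2350/2172) = 0.078767; /T ⇒ 0.057157
y = r + u − ln(F/S)/T = 0.0755 + 0.0321 − 0.057157 = 0.050443
y = 5.04%

5.04%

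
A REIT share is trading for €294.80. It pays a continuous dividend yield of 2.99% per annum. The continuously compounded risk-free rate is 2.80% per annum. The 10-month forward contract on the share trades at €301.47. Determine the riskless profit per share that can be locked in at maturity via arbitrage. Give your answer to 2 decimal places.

€7.14 per share

Fair forward: F* = S·e^(carry·T), with carry = (r − q) = 0.0280 − 0.0299 = -0.0019
F* = 294.80 · e^(-0.0019 × 10/12) = 294.80 · e^-0.001583 = 294.80 × 0.998418 = €294.3336
Market €301.47 > fair €294.3336: forward overpriced → cash-and-carry (buy spot, short the forward).
At maturity, profit = |F_mkt − F*| = |301.47 − 294.3336| = €7.14 per share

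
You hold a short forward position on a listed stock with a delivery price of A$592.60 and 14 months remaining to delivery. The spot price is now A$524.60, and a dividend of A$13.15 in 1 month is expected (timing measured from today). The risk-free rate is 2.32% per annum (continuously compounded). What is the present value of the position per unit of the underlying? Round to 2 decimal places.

A$65.30

PV(remaining dividends) I = 13.15·e^(−0.0232·1/12) = 13.1246
Current forward F = (S − I)·e^(rT) = (524.60 − 13.1246)·e^(0.0232·14/12) = 511.4754 × 1.027436 = 525.5082
Value (long) = (F − K)·e^(−rT) = (525.5082 − 592.60) × 0.973296 = -65.3002
Short position value = −(long value) = A$65.30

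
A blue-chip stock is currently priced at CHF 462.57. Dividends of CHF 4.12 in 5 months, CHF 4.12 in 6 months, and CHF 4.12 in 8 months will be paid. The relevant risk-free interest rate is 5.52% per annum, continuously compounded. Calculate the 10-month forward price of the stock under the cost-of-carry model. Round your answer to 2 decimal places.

PV(dividends) I = 4.12·e^(−0.0552·5/12) + 4.12·e^(−0.0552·6/12) + 4.12·e^(−0.0552·8/12)
I = 4.0263 + 4.0078 + 3.9711 = 12.0052
F = (S − I)·e^(rT) = (462.57 − 12.0052) · e^(0.0552·10/12)
= 450.5648 · e^0.046000 = 450.5648 × 1.047074 = CHF 471.77

CHF 471.77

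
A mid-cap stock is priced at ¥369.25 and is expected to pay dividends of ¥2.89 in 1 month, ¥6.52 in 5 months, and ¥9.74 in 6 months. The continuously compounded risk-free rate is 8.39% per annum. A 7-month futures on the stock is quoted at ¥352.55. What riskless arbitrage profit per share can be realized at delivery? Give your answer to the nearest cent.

PV(dividends) I = 2.89·e^(−0.0839·1/12) + 6.52·e^(−0.0839·5/12) + 9.74·e^(−0.0839·6/12) = 18.5057
Fair futures F* = (S − I)·e^(rT) = (369.25 − 18.5057)·e^0.048942 = 350.7443 × 1.050159 = 368.3373
Market ¥352.55 < fair 368.3373: forward underpriced → reverse cash-and-carry (short the stock, invest proceeds at r, pay the dividends, go long the forward).
Profit at T = |F_mkt − F*| = |352.55 − 368.3373| = ¥15.79 per share

¥15.79 per share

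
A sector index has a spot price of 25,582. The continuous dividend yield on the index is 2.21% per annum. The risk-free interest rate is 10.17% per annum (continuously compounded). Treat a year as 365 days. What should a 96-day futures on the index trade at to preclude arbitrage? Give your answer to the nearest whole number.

F = S·e^((r − q)T) = 25582 · e^((0.1017 − 0.0221) × 96/365)
= 25582 · e^0.020936 = 25582 × 1.021157
F = 26,123

26,123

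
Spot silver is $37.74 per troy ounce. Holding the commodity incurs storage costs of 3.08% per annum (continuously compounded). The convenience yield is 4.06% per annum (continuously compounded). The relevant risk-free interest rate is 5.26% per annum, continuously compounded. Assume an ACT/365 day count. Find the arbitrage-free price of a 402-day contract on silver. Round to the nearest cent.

$39.56 per troy ounce

Net carry = r + u − y = 0.0526 + 0.0308 − 0.0406 = 0.0428
F = S·e^((r+u−y)T) = 37.74 · e^(0.0428 × 402/365) = 37.74 · e^0.047139
= 37.74 × 1.048268 = $39.56 per troy ounce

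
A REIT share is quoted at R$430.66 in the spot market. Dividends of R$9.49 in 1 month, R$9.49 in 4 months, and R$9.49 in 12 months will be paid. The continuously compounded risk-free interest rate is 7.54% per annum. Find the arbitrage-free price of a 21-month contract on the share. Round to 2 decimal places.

PV(dividends) I = 9.49·e^(−0.0754·1/12) + 9.49·e^(−0.0754·4/12) + 9.49·e^(−0.0754·12/12)
I = 9.4306 + 9.2545 + 8.8008 = 27.4859
F = (S − I)·e^(rT) = (430.66 − 27.4859) · e^(0.0754·21/12)
= 403.1741 · e^0.131950 = 403.1741 × 1.141051 = R$460.04

R$460.04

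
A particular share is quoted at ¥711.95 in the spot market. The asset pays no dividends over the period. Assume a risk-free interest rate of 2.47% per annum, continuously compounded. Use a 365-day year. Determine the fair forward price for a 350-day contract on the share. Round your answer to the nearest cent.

¥729.01

F = S·e^(rT) = 711.95 · e^(0.0247 × 350/365)
= 711.95 · e^0.023685 = 711.95 × 1.023968
F = ¥729.01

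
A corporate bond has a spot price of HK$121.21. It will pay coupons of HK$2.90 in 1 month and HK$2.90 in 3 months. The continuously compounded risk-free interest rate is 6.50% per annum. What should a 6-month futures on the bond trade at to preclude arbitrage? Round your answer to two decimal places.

PV(coupons) I = 2.90·e^(−0.0650·1/12) + 2.90·e^(−0.0650·3/12)
I = 2.8843 + 2.8533 = 5.7376
F = (S − I)·e^(rT) = (121.21 − 5.7376) · e^(0.0650·6/12)
= 115.4724 · e^0.032500 = 115.4724 × 1.033034 = HK$119.29

HK$119.29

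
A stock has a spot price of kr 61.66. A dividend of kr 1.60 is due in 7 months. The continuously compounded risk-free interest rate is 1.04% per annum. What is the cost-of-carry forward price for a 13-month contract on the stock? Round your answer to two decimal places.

PV(dividends) I = 1.60·e^(−0.0104·7/12)
I = 1.5903
F = (S − I)·e^(rT) = (61.66 − 1.5903) · e^(0.0104·13/12)
= 60.0697 · e^0.011267 = 60.0697 × 1.011331 = kr 60.75

kr 60.75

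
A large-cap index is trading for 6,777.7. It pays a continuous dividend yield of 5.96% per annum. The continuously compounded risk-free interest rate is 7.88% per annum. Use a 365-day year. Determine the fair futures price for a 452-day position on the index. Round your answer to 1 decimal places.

6,940.8

F = S·e^((r − q)T) = 6777.7 · e^((0.0788 − 0.0596) × 452/365)
= 6777.7 · e^0.023776 = 6777.7 × 1.024061
F = 6,940.8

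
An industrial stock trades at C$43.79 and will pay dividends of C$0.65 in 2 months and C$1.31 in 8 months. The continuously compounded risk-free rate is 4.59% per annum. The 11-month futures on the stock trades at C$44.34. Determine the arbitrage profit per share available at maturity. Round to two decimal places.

C$0.67 per share

PV(dividends) I = 0.65·e^(−0.0459·2/12) + 1.31·e^(−0.0459·8/12) = 1.9156
Fair futures F* = (S − I)·e^(rT) = (43.79 − 1.9156)·e^0.042075 = 41.8744 × 1.042973 = 43.6739
Market C$44.34 > fair 43.6739: forward overpriced → cash-and-carry (borrow at r, buy the stock and collect the dividends, short the forward).
Profit at T = |F_mkt − F*| = |44.34 − 43.6739| = C$0.67 per share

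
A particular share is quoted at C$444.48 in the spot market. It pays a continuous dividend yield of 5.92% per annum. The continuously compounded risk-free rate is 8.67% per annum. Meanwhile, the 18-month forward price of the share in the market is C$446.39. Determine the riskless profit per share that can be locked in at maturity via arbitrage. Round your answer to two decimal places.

Fair forward: F* = S·e^(carry·T), with carry = (r − q) = 0.0867 − 0.0592 = 0.0275
F* = 444.48 · e^(0.0275 × 18/12) = 444.48 · e^0.041250 = 444.48 × 1.042113 = C$463.1984
Market C$446.39 < fair C$463.1984: forward underpriced → reverse cash-and-carry (short spot, go long the forward).
At maturity, profit = |F_mkt − F*| = |446.39 − 463.1984| = C$16.81 per share

C$16.81 per share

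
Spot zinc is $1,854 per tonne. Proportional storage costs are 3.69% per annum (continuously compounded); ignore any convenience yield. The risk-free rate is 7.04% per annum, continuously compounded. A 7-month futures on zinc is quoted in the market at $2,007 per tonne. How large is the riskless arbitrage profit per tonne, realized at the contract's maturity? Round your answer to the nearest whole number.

Fair futures: F* = S·e^(carry·T), with carry = (r + u) = 0.0704 + 0.0369 = 0.1073
F* = 1854 · e^(0.1073 × 7/12) = 1854 · e^0.062592 = 1854 × 1.064592 = $1973.7536
Market $2007 > fair $1973.7536: forward overpriced → cash-and-carry (buy spot, short the forward).
At maturity, profit = |F_mkt − F*| = |2007 − 1973.7536| = $33 per tonne

$33 per tonne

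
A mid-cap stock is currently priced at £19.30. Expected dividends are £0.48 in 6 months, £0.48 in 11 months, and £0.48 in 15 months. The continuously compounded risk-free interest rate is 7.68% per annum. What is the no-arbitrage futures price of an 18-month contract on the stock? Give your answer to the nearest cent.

PV(dividends) I = 0.48·e^(−0.0768·6/12) + 0.48·e^(−0.0768·11/12) + 0.48·e^(−0.0768·15/12)
I = 0.4619 + 0.4474 + 0.4361 = 1.3454
F = (S − I)·e^(rT) = (19.30 − 1.3454) · e^(0.0768·18/12)
= 17.9546 · e^0.115200 = 17.9546 × 1.122098 = £20.15

£20.15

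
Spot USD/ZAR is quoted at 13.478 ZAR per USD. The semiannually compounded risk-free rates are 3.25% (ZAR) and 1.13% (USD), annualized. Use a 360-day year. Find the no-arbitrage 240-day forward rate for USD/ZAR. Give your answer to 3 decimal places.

13.668

By covered interest parity, F = S · (1+r_ZAR/2)^(2T) / (1+r_USD/2)^(2T)
= 13.478 × 1.021725 / 1.007540 = 13.478 × 1.014079
F = 13.668 ZAR per USD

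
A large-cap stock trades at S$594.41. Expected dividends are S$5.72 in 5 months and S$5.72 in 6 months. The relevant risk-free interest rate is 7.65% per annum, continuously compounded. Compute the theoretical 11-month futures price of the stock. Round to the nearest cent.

PV(dividends) I = 5.72·e^(−0.0765·5/12) + 5.72·e^(−0.0765·6/12)
I = 5.5406 + 5.5053 = 11.0459
F = (S − I)·e^(rT) = (594.41 − 11.0459) · e^(0.0765·11/12)
= 583.3641 · e^0.070125 = 583.3641 × 1.072642 = S$625.74

S$625.74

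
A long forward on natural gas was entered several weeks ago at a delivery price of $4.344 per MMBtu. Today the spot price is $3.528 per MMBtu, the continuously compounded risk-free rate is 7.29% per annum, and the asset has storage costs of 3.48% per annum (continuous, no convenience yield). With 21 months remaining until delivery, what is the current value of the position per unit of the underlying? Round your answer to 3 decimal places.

-$0.074 per MMBtu

Current fair forward for the remaining 21 months: F = S·e^((r + u)·T), (r + u) = 0.0729 + 0.0348 = 0.1077
F = 3.528 · e^(0.1077 × 21/12) = 3.528 × 1.207407 = 4.2597
Value of long forward = (F − K)·e^(−rT) = (4.2597 − 4.344) · e^(−0.0729·21/12)
= -0.0843 × 0.880227 = -0.074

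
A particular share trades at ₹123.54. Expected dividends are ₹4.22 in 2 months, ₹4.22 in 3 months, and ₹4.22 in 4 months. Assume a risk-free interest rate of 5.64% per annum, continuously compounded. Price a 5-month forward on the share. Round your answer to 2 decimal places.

PV(dividends) I = 4.22·e^(−0.0564·2/12) + 4.22·e^(−0.0564·3/12) + 4.22·e^(−0.0564·4/12)
I = 4.1805 + 4.1609 + 4.1414 = 12.4828
F = (S − I)·e^(rT) = (123.54 − 12.4828) · e^(0.0564·5/12)
= 111.0572 · e^0.023500 = 111.0572 × 1.023778 = ₹113.70

₹113.70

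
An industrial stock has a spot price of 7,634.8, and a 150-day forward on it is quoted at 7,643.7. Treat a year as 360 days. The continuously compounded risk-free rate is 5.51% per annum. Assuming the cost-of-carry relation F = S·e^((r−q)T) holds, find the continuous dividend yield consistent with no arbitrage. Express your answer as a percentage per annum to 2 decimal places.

From F = S·e^((r−q)T): (r − q) = ln(F/S)/T
ln(7643.7/7634.8) = ln(1.001166) = 0.001165
(r − q) = 0.001165 / (150/360) = 0.002796
q = r − ln(F/S)/T = 0.0551 − 0.002796 = 0.052304
q = 5.23%

5.23%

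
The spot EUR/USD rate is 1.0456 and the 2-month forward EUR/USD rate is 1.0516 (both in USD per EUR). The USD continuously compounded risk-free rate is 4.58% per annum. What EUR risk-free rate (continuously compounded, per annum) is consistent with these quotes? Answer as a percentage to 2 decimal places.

F = S·e^((r_USD − r_EUR)T) ⇒ r_EUR = r_USD − ln(F/S)/T
ln(1.0516/1.0456) = 0.005722; /(2/12) = 0.034332
r_EUR = 0.0458 − 0.034332 = 0.011468
r_EUR = 1.15%

1.15%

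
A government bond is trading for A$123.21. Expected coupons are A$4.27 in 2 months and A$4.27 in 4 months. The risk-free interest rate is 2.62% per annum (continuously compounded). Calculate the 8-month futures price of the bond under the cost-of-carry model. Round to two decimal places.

PV(coupons) I = 4.27·e^(−0.0262·2/12) + 4.27·e^(−0.0262·4/12)
I = 4.2514 + 4.2329 = 8.4843
F = (S − I)·e^(rT) = (123.21 − 8.4843) · e^(0.0262·8/12)
= 114.7257 · e^0.017467 = 114.7257 × 1.017620 = A$116.75

A$116.75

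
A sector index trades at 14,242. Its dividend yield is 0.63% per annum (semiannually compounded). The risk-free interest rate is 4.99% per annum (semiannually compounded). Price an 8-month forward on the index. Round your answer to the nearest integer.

14,656

F = S · (1+r/2)^(2T) / (1+q/2)^(2T)
= 14242 × 1.033404 / 1.004202 = 14242 × 1.029080
F = 14,656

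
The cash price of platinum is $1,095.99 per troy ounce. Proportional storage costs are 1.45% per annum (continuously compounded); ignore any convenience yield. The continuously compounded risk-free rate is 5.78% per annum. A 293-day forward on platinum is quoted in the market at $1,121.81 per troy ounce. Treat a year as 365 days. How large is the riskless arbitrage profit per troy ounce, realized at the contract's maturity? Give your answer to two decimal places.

Fair forward: F* = S·e^(carry·T), with carry = (r + u) = 0.0578 + 0.0145 = 0.0723
F* = 1095.99 · e^(0.0723 × 293/365) = 1095.99 · e^0.05803808 = 1095.99 × 1.05975535 = $1161.4813
Market $1121.81 < fair $1161.4813: forward underpriced → reverse cash-and-carry (short spot, go long the forward).
At maturity, profit = |F_mkt − F*| = |1121.81 − 1161.4813| = $39.67 per troy ounce

$39.67 per troy ounce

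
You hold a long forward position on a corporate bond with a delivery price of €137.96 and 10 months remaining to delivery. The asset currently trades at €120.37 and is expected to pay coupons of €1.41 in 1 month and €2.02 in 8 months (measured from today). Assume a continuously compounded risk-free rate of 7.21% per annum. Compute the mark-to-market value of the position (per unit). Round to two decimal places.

PV(remaining coupons) I = 1.41·e^(−0.0721·1/12) + 2.02·e^(−0.0721·8/12) = 3.3268
Current forward F = (S − I)·e^(rT) = (120.37 − 3.3268)·e^(0.0721·10/12) = 117.0432 × 1.061925 = 124.2911
Value (long) = (F − K)·e^(−rT) = (124.2911 − 137.96) × 0.941686 = -12.8718
Value = -€12.87

-€12.87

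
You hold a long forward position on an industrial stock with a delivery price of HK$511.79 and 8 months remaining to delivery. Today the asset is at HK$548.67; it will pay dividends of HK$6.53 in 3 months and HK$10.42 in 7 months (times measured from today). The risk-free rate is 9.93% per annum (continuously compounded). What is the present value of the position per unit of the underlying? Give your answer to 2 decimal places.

PV(remaining dividends) I = 6.53·e^(−0.0993·3/12) + 10.42·e^(−0.0993·7/12) = 16.2035
Current forward F = (S − I)·e^(rT) = (548.67 − 16.2035)·e^(0.0993·8/12) = 532.4665 × 1.068440 = 568.9085
Value (long) = (F − K)·e^(−rT) = (568.9085 − 511.79) × 0.935944 = 53.4597
Value = HK$53.46

HK$53.46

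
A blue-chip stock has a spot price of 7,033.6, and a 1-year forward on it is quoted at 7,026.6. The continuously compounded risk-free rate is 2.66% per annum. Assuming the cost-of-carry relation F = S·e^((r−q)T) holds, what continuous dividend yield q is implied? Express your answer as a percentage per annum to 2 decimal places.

2.76%

From F = S·e^((r−q)T): (r − q) = ln(F/S)/T
ln(7026.6/7033.6) = ln(0.999005) = -0.000995
(r − q) = -0.000995 / (1) = -0.000995
q = r − ln(F/S)/T = 0.0266 + 0.000995 = 0.027595
q = 2.76%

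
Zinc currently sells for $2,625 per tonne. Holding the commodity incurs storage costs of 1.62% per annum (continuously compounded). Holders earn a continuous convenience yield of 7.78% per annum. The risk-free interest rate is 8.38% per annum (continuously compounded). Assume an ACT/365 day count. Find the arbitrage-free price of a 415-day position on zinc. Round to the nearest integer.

$2,692 per tonne

Net carry = r + u − y = 0.0838 + 0.0162 − 0.0778 = 0.0222
F = S·e^((r+u−y)T) = 2625 · e^(0.0222 × 415/365) = 2625 · e^0.025241
= 2625 × 1.025562 = $2,692 per tonne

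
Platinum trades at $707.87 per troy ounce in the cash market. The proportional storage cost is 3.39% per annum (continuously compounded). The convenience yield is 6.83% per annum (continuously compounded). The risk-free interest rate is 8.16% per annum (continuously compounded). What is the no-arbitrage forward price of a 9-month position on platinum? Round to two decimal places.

$733.38 per troy ounce

Net carry = r + u − y = 0.0816 + 0.0339 − 0.0683 = 0.0472
F = S·e^((r+u−y)T) = 707.87 · e^(0.0472 × 9/12) = 707.87 · e^0.035400
= 707.87 × 1.036034 = $733.38 per troy ounce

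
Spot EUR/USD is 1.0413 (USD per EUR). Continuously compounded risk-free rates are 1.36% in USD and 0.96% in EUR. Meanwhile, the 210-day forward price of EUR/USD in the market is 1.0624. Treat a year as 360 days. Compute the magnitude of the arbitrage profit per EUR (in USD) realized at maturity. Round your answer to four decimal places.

Fair forward: F* = S·e^(carry·T), with carry = (r_USD − r_EUR) = 0.0136 − 0.0096 = 0.0040
F* = 1.0413 · e^(0.0040 × 210/360) = 1.0413 · e^0.002333 = 1.0413 × 1.002336 = 1.0437
Market 1.0624 > fair 1.0437: forward overpriced → cash-and-carry (buy spot, short the forward).
At maturity, profit = |F_mkt − F*| = |1.0624 − 1.0437| = 0.0187 per EUR (in USD)

0.0187 per EUR (in USD)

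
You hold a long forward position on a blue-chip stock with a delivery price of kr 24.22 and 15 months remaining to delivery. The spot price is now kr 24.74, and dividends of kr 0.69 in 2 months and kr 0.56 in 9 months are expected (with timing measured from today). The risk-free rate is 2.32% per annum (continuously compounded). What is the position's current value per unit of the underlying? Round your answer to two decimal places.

-kr 0.03

PV(remaining dividends) I = 0.69·e^(−0.0232·2/12) + 0.56·e^(−0.0232·9/12) = 1.2377
Current forward F = (S − I)·e^(rT) = (24.74 − 1.2377)·e^(0.0232·15/12) = 23.5023 × 1.029425 = 24.1939
Value (long) = (F − K)·e^(−rT) = (24.1939 − 24.22) × 0.971416 = -0.0254
Value = -kr 0.03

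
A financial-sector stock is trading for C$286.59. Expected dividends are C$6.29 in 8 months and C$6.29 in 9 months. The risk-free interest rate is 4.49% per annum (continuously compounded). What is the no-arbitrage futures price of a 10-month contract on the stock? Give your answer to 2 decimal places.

PV(dividends) I = 6.29·e^(−0.0449·8/12) + 6.29·e^(−0.0449·9/12)
I = 6.1045 + 6.0817 = 12.1862
F = (S − I)·e^(rT) = (286.59 − 12.1862) · e^(0.0449·10/12)
= 274.4038 · e^0.037417 = 274.4038 × 1.038126 = C$284.87

C$284.87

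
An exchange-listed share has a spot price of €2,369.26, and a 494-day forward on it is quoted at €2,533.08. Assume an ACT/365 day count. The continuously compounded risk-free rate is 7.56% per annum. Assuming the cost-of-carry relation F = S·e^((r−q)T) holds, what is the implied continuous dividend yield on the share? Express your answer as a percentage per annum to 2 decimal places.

From F = S·e^((r−q)T): (r − q) = ln(F/S)/T
ln(2533.08/2369.26) = ln(1.069144) = 0.066858
(r − q) = 0.066858 / (494/365) = 0.049399
q = r − ln(F/S)/T = 0.0756 − 0.049399 = 0.026201
q = 2.62%

2.62%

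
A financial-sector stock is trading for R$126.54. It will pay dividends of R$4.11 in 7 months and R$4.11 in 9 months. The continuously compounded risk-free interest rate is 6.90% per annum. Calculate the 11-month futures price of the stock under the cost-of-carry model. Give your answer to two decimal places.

PV(dividends) I = 4.11·e^(−0.0690·7/12) + 4.11·e^(−0.0690·9/12)
I = 3.9479 + 3.9027 = 7.8506
F = (S − I)·e^(rT) = (126.54 − 7.8506) · e^(0.0690·11/12)
= 118.6894 · e^0.063250 = 118.6894 × 1.065293 = R$126.44

R$126.44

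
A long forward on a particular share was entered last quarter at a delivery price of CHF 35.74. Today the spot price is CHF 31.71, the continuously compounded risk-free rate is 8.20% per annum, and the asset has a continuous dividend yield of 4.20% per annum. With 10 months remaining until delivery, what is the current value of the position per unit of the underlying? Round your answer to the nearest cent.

-CHF 2.76

Current fair forward for the remaining 10 months: F = S·e^((r − q)·T), (r − q) = 0.0820 − 0.0420 = 0.0400
F = 31.71 · e^(0.0400 × 10/12) = 31.71 × 1.033895 = 32.7848
Value of long forward = (F − K)·e^(−rT) = (32.7848 − 35.74) · e^(−0.0820·10/12)
= -2.9552 × 0.933949 = -2.76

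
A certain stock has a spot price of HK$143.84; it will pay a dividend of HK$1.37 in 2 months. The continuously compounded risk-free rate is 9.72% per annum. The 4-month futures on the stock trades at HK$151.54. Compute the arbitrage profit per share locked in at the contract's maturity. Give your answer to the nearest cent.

PV(dividends) I = 1.37·e^(−0.0972·2/12) = 1.3480
Fair futures F* = (S − I)·e^(rT) = (143.84 − 1.3480)·e^0.032400 = 142.4920 × 1.032931 = 147.1844
Market HK$151.54 > fair 147.1844: forward overpriced → cash-and-carry (borrow at r, buy the stock and collect the dividends, short the forward).
Profit at T = |F_mkt − F*| = |151.54 − 147.1844| = HK$4.36 per share

HK$4.36 per share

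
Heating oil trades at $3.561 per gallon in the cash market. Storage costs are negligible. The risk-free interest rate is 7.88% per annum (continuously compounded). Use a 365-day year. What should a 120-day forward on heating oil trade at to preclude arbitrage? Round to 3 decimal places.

$3.654 per gallon

F = S·e^(rT) = 3.561 · e^(0.0788 × 120/365) = 3.561 · e^0.025907
= 3.561 × 1.026246 = $3.654 per gallon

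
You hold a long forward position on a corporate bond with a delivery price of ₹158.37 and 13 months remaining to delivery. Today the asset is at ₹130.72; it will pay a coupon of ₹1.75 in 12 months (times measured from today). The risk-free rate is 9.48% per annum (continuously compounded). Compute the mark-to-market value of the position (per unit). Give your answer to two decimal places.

-₹13.78

PV(remaining coupons) I = 1.75·e^(−0.0948·12/12) = 1.5917
Current forward F = (S − I)·e^(rT) = (130.72 − 1.5917)·e^(0.0948·13/12) = 129.1283 × 1.108159 = 143.0947
Value (long) = (F − K)·e^(−rT) = (143.0947 − 158.37) × 0.902398 = -13.7844
Value = -₹13.78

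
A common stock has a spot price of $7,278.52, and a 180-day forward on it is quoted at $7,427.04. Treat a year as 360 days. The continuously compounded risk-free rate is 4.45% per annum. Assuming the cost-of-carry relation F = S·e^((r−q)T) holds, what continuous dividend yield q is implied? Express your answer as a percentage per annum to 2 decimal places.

From F = S·e^((r−q)T): (r − q) = ln(F/S)/T
ln(7427.04/7278.52) = ln(1.020405) = 0.020200
(r − q) = 0.020200 / (180/360) = 0.040400
q = r − ln(F/S)/T = 0.0445 − 0.040400 = 0.004100
q = 0.41%

0.41%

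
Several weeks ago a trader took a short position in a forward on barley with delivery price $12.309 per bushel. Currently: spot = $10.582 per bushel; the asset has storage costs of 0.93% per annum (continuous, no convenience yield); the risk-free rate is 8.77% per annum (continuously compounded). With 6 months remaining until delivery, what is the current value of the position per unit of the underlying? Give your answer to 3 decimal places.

$1.150 per bushel

Current fair forward for the remaining 6 months: F = S·e^((r + u)·T), (r + u) = 0.0877 + 0.0093 = 0.0970
F = 10.582 · e^(0.0970 × 6/12) = 10.582 × 1.049695 = 11.1079
Value of long forward = (F − K)·e^(−rT) = (11.1079 − 12.309) · e^(−0.0877·6/12)
= -1.2011 × 0.957098 = -1.150
Short position value = −(long value) = $1.150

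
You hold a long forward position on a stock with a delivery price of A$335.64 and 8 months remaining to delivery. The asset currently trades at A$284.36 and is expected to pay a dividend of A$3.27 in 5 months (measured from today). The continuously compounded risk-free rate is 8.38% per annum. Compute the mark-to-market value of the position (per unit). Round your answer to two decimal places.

PV(remaining dividends) I = 3.27·e^(−0.0838·5/12) = 3.1578
Current forward F = (S − I)·e^(rT) = (284.36 − 3.1578)·e^(0.0838·8/12) = 281.2022 × 1.057457 = 297.3592
Value (long) = (F − K)·e^(−rT) = (297.3592 − 335.64) × 0.945665 = -36.2008
Value = -A$36.20

-A$36.20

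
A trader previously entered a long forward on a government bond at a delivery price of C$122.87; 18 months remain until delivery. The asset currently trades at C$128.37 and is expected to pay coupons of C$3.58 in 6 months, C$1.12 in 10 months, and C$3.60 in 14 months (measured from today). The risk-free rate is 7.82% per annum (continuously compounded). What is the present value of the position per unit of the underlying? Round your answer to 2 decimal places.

PV(remaining coupons) I = 3.58·e^(−0.0782·6/12) + 1.12·e^(−0.0782·10/12) + 3.60·e^(−0.0782·14/12) = 7.7782
Current forward F = (S − I)·e^(rT) = (128.37 − 7.7782)·e^(0.0782·18/12) = 120.5918 × 1.124457 = 135.6003
Value (long) = (F − K)·e^(−rT) = (135.6003 − 122.87) × 0.889318 = 11.3213
Value = C$11.32

C$11.32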